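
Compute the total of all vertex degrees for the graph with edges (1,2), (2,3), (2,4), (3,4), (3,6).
10 (handshake: sum of degrees = 2|E| = 2 x 5 = 10)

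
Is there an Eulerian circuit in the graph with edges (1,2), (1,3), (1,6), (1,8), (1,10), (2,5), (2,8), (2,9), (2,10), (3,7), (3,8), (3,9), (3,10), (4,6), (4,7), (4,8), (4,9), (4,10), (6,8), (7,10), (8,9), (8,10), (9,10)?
No (10 vertices have odd degree: {1, 2, 3, 4, 5, 6, 7, 8, 9, 10}; Eulerian circuit requires 0)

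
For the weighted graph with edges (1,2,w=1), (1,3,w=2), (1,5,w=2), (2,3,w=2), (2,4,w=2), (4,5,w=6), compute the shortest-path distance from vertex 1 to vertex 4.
3 (path: 1 -> 2 -> 4; weights 1 + 2 = 3)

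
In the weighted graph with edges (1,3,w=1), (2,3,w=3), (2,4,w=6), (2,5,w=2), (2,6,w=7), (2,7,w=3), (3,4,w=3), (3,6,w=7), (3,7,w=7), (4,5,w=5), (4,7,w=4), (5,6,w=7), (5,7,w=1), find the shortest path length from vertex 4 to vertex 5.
5 (path: 4 -> 5; weights 5 = 5)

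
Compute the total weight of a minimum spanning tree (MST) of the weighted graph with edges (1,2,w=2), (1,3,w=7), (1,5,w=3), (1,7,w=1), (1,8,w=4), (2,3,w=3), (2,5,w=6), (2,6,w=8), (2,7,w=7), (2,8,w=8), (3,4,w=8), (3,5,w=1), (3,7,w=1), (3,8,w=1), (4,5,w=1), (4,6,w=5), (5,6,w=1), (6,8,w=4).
8 (MST edges: (1,2,w=2), (1,7,w=1), (3,5,w=1), (3,7,w=1), (3,8,w=1), (4,5,w=1), (5,6,w=1); sum of weights 2 + 1 + 1 + 1 + 1 + 1 + 1 = 8)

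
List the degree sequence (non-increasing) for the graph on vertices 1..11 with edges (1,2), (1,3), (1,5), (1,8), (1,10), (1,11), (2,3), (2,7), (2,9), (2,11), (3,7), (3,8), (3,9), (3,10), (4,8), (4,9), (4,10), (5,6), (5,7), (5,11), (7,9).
[6, 6, 5, 4, 4, 4, 3, 3, 3, 3, 1] (degrees: deg(1)=6, deg(2)=5, deg(3)=6, deg(4)=3, deg(5)=4, deg(6)=1, deg(7)=4, deg(8)=3, deg(9)=4, deg(10)=3, deg(11)=3)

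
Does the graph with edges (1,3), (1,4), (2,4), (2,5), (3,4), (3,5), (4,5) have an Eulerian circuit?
No (2 vertices have odd degree: {3, 5}; Eulerian circuit requires 0)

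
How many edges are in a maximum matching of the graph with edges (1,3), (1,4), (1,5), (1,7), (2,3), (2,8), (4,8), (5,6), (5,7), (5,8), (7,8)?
4 (matching: (1,7), (2,3), (4,8), (5,6); upper bound floor(n/2) = floor(8/2) = 4)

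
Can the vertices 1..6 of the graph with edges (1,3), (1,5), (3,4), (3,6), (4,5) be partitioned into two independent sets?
Yes. Partition: {1, 2, 4, 6}, {3, 5}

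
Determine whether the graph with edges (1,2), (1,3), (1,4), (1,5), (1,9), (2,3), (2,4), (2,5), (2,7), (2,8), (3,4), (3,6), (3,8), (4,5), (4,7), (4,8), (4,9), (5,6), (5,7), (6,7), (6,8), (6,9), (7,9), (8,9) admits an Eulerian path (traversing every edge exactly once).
No (8 vertices have odd degree: {1, 3, 4, 5, 6, 7, 8, 9}; Eulerian path requires 0 or 2)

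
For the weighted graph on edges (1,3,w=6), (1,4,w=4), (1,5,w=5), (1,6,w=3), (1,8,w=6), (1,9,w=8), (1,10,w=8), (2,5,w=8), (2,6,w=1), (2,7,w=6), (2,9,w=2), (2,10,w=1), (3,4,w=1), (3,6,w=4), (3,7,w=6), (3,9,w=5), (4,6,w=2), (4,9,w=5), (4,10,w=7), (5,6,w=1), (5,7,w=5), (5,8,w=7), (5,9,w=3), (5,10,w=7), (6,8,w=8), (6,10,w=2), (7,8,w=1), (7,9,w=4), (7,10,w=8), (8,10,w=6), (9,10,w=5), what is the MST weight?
16 (MST edges: (1,6,w=3), (2,6,w=1), (2,9,w=2), (2,10,w=1), (3,4,w=1), (4,6,w=2), (5,6,w=1), (7,8,w=1), (7,9,w=4); sum of weights 3 + 1 + 2 + 1 + 1 + 2 + 1 + 1 + 4 = 16)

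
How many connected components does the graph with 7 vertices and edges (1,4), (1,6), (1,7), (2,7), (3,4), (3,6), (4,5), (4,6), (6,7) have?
1 (components: {1, 2, 3, 4, 5, 6, 7})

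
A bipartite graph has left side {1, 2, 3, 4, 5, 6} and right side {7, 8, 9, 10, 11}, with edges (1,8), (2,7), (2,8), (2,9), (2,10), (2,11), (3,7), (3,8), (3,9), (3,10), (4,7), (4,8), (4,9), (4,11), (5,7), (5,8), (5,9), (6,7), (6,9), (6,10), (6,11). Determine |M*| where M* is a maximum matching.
5 (matching: (1,8), (2,11), (3,10), (4,9), (5,7); upper bound min(|L|,|R|) = min(6,5) = 5)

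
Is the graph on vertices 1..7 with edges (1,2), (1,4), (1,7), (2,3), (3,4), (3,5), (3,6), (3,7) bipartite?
Yes. Partition: {1, 3}, {2, 4, 5, 6, 7}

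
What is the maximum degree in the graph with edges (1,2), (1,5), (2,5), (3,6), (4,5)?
3 (attained at vertex 5)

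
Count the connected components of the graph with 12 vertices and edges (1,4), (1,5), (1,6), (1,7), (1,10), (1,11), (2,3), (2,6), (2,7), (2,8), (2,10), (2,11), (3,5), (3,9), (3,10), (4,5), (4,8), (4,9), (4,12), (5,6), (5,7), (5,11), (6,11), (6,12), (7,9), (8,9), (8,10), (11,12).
1 (components: {1, 2, 3, 4, 5, 6, 7, 8, 9, 10, 11, 12})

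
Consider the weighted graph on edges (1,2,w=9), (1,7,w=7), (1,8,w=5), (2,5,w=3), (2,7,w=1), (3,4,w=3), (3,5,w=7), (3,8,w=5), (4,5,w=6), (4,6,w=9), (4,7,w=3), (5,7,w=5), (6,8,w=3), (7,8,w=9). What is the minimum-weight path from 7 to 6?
12 (path: 7 -> 8 -> 6; weights 9 + 3 = 12)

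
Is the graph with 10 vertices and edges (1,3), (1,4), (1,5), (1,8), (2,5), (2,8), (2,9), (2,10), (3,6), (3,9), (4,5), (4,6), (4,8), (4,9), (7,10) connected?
Yes (BFS from 1 visits [1, 3, 4, 5, 8, 6, 9, 2, 10, 7] — all 10 vertices reached)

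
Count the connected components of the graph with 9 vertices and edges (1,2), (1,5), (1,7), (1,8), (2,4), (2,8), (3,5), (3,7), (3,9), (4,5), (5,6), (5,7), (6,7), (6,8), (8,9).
1 (components: {1, 2, 3, 4, 5, 6, 7, 8, 9})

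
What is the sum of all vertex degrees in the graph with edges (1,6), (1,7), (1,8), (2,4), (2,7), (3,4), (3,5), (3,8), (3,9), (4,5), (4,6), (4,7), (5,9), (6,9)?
28 (handshake: sum of degrees = 2|E| = 2 x 14 = 28)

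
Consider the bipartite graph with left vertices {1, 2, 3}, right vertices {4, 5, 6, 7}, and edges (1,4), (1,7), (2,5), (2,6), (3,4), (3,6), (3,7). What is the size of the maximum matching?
3 (matching: (1,7), (2,5), (3,6); upper bound min(|L|,|R|) = min(3,4) = 3)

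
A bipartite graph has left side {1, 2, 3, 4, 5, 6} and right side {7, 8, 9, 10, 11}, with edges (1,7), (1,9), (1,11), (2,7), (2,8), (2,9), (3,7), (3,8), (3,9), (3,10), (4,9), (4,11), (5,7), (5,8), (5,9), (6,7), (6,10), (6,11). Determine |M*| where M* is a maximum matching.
5 (matching: (1,11), (2,9), (3,10), (5,8), (6,7); upper bound min(|L|,|R|) = min(6,5) = 5)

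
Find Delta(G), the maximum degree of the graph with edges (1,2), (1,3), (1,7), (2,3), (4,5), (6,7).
3 (attained at vertex 1)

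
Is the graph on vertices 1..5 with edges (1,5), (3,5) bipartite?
Yes. Partition: {1, 2, 3, 4}, {5}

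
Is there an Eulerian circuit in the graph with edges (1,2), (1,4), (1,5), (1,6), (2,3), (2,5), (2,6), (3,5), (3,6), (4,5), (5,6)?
No (2 vertices have odd degree: {3, 5}; Eulerian circuit requires 0)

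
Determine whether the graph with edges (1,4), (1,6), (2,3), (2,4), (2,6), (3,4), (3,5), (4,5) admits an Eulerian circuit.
No (2 vertices have odd degree: {2, 3}; Eulerian circuit requires 0)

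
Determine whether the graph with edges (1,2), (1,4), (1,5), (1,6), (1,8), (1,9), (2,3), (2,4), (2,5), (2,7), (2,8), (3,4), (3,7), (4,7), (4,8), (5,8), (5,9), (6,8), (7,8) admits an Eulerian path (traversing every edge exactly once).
Yes (the graph is connected and exactly 2 vertices have odd degree: {3, 4}; any Eulerian path must start and end at those)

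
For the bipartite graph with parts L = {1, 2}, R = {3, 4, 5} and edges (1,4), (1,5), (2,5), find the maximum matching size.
2 (matching: (1,4), (2,5); upper bound min(|L|,|R|) = min(2,3) = 2)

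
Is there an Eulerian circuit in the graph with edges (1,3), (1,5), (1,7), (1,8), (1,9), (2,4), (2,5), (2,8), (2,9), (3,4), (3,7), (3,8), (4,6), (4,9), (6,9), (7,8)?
No (2 vertices have odd degree: {1, 7}; Eulerian circuit requires 0)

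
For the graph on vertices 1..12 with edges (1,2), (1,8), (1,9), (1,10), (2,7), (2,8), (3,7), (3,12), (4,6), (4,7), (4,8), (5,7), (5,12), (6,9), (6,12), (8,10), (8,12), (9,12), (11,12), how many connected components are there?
1 (components: {1, 2, 3, 4, 5, 6, 7, 8, 9, 10, 11, 12})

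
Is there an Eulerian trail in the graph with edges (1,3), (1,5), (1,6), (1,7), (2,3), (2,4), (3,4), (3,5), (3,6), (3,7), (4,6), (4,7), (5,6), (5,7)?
Yes — and in fact it has an Eulerian circuit (the graph is connected and all 7 vertices have even degree)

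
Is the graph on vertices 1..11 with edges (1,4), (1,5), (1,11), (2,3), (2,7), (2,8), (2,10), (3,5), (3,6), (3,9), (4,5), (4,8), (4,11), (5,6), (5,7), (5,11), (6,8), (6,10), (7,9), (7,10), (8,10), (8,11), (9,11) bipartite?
No (odd cycle of length 3: 5 -> 1 -> 11 -> 5)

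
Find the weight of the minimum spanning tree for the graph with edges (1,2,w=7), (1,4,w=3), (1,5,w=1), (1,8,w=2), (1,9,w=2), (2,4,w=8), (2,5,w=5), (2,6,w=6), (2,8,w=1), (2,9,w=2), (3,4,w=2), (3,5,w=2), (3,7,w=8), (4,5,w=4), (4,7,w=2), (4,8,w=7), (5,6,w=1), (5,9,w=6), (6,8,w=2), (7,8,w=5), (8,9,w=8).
13 (MST edges: (1,5,w=1), (1,8,w=2), (1,9,w=2), (2,8,w=1), (3,4,w=2), (3,5,w=2), (4,7,w=2), (5,6,w=1); sum of weights 1 + 2 + 2 + 1 + 2 + 2 + 2 + 1 = 13)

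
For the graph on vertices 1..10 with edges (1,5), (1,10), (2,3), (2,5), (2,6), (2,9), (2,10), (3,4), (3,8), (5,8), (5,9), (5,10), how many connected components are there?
2 (components: {1, 2, 3, 4, 5, 6, 8, 9, 10}, {7})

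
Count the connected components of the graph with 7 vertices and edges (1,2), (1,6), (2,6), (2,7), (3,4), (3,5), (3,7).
1 (components: {1, 2, 3, 4, 5, 6, 7})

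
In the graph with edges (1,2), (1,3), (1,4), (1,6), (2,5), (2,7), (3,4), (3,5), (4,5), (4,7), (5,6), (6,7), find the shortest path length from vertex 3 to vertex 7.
2 (path: 3 -> 4 -> 7, 2 edges)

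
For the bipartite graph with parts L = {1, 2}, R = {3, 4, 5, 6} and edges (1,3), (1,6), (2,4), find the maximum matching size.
2 (matching: (1,6), (2,4); upper bound min(|L|,|R|) = min(2,4) = 2)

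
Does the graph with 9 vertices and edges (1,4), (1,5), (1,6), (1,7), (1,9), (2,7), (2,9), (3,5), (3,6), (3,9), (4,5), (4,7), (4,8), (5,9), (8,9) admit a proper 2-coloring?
No (odd cycle of length 3: 9 -> 1 -> 5 -> 9)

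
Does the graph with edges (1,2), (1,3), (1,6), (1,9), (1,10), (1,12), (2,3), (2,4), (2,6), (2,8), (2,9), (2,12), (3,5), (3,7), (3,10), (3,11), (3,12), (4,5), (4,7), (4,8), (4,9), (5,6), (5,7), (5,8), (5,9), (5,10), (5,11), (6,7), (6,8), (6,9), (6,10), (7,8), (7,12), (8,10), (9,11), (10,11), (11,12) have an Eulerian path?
No (6 vertices have odd degree: {2, 3, 4, 6, 11, 12}; Eulerian path requires 0 or 2)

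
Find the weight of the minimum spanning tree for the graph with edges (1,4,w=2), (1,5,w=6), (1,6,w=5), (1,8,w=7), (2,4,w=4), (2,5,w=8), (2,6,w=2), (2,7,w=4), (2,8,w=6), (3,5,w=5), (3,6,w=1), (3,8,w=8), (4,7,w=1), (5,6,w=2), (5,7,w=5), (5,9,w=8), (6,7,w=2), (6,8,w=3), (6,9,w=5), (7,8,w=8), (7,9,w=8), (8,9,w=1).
14 (MST edges: (1,4,w=2), (2,6,w=2), (3,6,w=1), (4,7,w=1), (5,6,w=2), (6,7,w=2), (6,8,w=3), (8,9,w=1); sum of weights 2 + 2 + 1 + 1 + 2 + 2 + 3 + 1 = 14)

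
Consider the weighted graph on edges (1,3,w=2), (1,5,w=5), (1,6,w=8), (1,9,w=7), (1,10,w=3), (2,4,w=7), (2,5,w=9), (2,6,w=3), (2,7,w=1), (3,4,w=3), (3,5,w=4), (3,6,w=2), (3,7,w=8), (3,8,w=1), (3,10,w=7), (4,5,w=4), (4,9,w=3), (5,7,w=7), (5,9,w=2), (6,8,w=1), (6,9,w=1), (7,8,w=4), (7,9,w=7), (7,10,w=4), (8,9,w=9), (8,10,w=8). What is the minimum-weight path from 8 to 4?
4 (path: 8 -> 3 -> 4; weights 1 + 3 = 4)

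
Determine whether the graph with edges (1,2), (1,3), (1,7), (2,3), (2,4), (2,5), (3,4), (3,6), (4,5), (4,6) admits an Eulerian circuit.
No (2 vertices have odd degree: {1, 7}; Eulerian circuit requires 0)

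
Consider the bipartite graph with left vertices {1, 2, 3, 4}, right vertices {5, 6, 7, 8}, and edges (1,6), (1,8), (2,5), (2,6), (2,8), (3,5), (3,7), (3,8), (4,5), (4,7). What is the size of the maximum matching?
4 (matching: (1,8), (2,6), (3,7), (4,5); upper bound min(|L|,|R|) = min(4,4) = 4)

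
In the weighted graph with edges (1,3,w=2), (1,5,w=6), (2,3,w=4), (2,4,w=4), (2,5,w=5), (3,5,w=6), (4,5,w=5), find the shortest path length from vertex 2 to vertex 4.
4 (path: 2 -> 4; weights 4 = 4)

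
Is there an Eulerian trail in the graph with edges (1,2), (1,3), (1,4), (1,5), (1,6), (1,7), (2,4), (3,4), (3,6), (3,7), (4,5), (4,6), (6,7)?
Yes (the graph is connected and exactly 2 vertices have odd degree: {4, 7}; any Eulerian path must start and end at those)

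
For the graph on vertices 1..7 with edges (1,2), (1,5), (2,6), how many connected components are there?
4 (components: {1, 2, 5, 6}, {3}, {4}, {7})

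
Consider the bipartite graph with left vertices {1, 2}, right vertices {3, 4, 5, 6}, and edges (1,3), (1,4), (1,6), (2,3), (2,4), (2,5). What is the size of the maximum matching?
2 (matching: (1,6), (2,5); upper bound min(|L|,|R|) = min(2,4) = 2)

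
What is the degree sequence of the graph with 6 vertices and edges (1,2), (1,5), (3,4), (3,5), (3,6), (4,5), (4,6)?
[3, 3, 3, 2, 2, 1] (degrees: deg(1)=2, deg(2)=1, deg(3)=3, deg(4)=3, deg(5)=3, deg(6)=2)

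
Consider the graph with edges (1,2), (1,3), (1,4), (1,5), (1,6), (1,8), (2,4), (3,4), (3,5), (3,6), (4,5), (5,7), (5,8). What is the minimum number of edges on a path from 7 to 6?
3 (path: 7 -> 5 -> 3 -> 6, 3 edges)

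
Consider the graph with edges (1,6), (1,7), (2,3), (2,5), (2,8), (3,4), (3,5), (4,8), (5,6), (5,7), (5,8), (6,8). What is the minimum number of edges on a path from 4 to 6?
2 (path: 4 -> 8 -> 6, 2 edges)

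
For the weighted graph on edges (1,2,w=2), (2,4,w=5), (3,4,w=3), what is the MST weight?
10 (MST edges: (1,2,w=2), (2,4,w=5), (3,4,w=3); sum of weights 2 + 5 + 3 = 10)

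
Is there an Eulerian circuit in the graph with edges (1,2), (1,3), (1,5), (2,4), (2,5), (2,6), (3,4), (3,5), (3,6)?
No (2 vertices have odd degree: {1, 5}; Eulerian circuit requires 0)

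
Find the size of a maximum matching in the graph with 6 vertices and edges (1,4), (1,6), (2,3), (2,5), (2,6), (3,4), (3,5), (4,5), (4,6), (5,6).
3 (matching: (1,4), (2,3), (5,6); upper bound floor(n/2) = floor(6/2) = 3)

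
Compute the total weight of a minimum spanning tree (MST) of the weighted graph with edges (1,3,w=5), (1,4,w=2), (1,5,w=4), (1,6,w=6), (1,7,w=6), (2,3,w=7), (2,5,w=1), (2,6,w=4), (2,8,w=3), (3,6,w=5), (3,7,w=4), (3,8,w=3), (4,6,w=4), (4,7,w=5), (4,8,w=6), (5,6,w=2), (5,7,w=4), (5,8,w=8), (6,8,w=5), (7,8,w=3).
18 (MST edges: (1,4,w=2), (1,5,w=4), (2,5,w=1), (2,8,w=3), (3,8,w=3), (5,6,w=2), (7,8,w=3); sum of weights 2 + 4 + 1 + 3 + 3 + 2 + 3 = 18)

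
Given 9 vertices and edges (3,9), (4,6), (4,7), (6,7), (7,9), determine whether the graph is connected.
No, it has 5 components: {1}, {2}, {3, 4, 6, 7, 9}, {5}, {8}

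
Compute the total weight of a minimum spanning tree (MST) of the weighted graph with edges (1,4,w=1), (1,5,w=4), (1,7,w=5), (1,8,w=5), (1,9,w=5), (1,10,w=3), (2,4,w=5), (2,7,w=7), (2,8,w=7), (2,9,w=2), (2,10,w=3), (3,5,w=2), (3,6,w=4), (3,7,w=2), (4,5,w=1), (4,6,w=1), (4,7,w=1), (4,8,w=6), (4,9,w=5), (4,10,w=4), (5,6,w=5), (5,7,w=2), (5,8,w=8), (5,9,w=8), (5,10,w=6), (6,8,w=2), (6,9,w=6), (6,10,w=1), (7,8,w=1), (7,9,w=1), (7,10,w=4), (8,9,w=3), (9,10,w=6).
11 (MST edges: (1,4,w=1), (2,9,w=2), (3,5,w=2), (4,5,w=1), (4,6,w=1), (4,7,w=1), (6,10,w=1), (7,8,w=1), (7,9,w=1); sum of weights 1 + 2 + 2 + 1 + 1 + 1 + 1 + 1 + 1 = 11)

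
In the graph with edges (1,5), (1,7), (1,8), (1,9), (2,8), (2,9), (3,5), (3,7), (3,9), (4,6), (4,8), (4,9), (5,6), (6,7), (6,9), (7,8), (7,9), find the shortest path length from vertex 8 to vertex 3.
2 (path: 8 -> 7 -> 3, 2 edges)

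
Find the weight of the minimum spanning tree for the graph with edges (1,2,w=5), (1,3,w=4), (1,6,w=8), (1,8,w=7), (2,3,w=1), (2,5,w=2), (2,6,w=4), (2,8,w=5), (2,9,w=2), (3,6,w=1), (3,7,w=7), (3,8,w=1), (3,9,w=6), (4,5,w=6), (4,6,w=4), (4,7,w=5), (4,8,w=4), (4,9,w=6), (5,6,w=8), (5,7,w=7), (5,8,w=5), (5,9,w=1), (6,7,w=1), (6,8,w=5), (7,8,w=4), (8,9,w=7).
15 (MST edges: (1,3,w=4), (2,3,w=1), (2,9,w=2), (3,6,w=1), (3,8,w=1), (4,8,w=4), (5,9,w=1), (6,7,w=1); sum of weights 4 + 1 + 2 + 1 + 1 + 4 + 1 + 1 = 15)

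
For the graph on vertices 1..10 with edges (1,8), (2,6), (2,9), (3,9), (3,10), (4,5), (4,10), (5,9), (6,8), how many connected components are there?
2 (components: {1, 2, 3, 4, 5, 6, 8, 9, 10}, {7})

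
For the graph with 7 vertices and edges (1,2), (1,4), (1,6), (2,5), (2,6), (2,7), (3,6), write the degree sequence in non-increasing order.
[4, 3, 3, 1, 1, 1, 1] (degrees: deg(1)=3, deg(2)=4, deg(3)=1, deg(4)=1, deg(5)=1, deg(6)=3, deg(7)=1)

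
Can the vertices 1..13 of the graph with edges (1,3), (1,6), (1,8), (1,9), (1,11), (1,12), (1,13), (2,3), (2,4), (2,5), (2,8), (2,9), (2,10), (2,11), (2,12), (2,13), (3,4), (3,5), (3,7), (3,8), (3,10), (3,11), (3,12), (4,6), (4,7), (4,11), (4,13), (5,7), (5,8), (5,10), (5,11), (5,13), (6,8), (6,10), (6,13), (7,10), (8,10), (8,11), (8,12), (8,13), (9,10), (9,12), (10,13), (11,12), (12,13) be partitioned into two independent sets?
No (odd cycle of length 3: 12 -> 1 -> 8 -> 12)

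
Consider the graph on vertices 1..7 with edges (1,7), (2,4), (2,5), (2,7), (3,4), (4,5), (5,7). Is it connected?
No, it has 2 components: {1, 2, 3, 4, 5, 7}, {6}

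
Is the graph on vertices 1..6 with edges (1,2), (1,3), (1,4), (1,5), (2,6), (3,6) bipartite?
Yes. Partition: {1, 6}, {2, 3, 4, 5}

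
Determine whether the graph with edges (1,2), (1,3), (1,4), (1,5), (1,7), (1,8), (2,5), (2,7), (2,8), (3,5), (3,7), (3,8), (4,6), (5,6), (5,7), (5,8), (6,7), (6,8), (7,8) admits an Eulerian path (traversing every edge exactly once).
Yes — and in fact it has an Eulerian circuit (the graph is connected and all 8 vertices have even degree)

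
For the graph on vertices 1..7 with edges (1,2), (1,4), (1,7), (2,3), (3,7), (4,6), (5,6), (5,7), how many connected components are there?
1 (components: {1, 2, 3, 4, 5, 6, 7})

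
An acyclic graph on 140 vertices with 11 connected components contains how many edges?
129 (Each of the 11 component trees on V_i vertices has V_i - 1 edges; summing gives V - C = 140 - 11 = 129)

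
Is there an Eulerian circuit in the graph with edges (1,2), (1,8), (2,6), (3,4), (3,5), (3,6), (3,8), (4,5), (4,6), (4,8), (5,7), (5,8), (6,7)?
Yes (the graph is connected and all 8 vertices have even degree)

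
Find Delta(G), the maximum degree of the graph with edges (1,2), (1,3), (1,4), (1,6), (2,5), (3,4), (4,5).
4 (attained at vertex 1)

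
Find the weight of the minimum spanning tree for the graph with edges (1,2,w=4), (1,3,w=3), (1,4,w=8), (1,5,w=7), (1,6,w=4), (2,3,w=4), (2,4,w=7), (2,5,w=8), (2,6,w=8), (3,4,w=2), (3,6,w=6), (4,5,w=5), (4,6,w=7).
18 (MST edges: (1,2,w=4), (1,3,w=3), (1,6,w=4), (3,4,w=2), (4,5,w=5); sum of weights 4 + 3 + 4 + 2 + 5 = 18)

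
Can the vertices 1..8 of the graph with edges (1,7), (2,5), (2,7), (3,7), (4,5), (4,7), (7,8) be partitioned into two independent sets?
Yes. Partition: {1, 2, 3, 4, 6, 8}, {5, 7}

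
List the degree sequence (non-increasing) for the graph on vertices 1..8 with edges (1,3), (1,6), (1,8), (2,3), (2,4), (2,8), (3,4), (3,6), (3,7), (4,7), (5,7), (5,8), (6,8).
[5, 4, 3, 3, 3, 3, 3, 2] (degrees: deg(1)=3, deg(2)=3, deg(3)=5, deg(4)=3, deg(5)=2, deg(6)=3, deg(7)=3, deg(8)=4)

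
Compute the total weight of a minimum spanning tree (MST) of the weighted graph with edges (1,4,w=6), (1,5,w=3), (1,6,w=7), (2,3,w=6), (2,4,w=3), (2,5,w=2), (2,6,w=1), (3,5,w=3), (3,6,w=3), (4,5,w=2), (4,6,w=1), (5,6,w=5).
10 (MST edges: (1,5,w=3), (2,5,w=2), (2,6,w=1), (3,6,w=3), (4,6,w=1); sum of weights 3 + 2 + 1 + 3 + 1 = 10)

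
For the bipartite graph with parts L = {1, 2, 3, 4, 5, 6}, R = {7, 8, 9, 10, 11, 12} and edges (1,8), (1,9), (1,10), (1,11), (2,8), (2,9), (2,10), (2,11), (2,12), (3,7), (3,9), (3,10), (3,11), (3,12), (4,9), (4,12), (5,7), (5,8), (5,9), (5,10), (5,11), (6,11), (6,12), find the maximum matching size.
6 (matching: (1,11), (2,8), (3,10), (4,9), (5,7), (6,12); upper bound min(|L|,|R|) = min(6,6) = 6)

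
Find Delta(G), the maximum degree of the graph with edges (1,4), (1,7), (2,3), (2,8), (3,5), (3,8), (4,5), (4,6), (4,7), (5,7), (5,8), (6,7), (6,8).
4 (attained at vertices 4, 5, 7, 8)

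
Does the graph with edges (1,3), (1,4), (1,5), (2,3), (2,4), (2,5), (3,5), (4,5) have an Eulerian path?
No (4 vertices have odd degree: {1, 2, 3, 4}; Eulerian path requires 0 or 2)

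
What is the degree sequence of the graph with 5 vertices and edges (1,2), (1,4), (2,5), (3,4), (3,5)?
[2, 2, 2, 2, 2] (degrees: deg(1)=2, deg(2)=2, deg(3)=2, deg(4)=2, deg(5)=2)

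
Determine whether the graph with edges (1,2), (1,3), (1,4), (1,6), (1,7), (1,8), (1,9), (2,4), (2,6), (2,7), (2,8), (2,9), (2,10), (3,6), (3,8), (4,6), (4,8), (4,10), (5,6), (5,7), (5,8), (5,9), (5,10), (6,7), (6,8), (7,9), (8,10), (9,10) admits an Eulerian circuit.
No (10 vertices have odd degree: {1, 2, 3, 4, 5, 6, 7, 8, 9, 10}; Eulerian circuit requires 0)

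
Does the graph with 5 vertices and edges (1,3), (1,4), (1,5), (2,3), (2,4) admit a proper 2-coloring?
Yes. Partition: {1, 2}, {3, 4, 5}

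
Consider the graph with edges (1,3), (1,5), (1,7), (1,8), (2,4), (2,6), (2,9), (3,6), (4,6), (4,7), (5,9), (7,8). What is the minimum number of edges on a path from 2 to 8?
3 (path: 2 -> 4 -> 7 -> 8, 3 edges)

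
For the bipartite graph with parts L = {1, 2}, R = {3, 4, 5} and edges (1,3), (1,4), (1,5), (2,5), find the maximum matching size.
2 (matching: (1,4), (2,5); upper bound min(|L|,|R|) = min(2,3) = 2)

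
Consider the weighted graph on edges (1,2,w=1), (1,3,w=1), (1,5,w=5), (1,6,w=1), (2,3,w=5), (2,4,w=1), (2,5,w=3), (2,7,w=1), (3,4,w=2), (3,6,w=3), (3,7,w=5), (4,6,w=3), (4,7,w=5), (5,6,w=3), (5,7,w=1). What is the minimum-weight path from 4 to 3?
2 (path: 4 -> 3; weights 2 = 2)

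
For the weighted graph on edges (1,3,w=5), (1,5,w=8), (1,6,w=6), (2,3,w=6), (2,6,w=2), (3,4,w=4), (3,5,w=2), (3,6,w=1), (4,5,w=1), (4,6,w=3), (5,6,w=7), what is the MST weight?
11 (MST edges: (1,3,w=5), (2,6,w=2), (3,5,w=2), (3,6,w=1), (4,5,w=1); sum of weights 5 + 2 + 2 + 1 + 1 = 11)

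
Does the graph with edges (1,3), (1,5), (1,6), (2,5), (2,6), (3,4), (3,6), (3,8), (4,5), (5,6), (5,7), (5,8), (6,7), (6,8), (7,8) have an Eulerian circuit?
No (2 vertices have odd degree: {1, 7}; Eulerian circuit requires 0)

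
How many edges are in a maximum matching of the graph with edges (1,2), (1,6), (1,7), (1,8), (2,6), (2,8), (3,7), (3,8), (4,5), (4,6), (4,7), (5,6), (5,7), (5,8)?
4 (matching: (1,7), (2,6), (3,8), (4,5); upper bound floor(n/2) = floor(8/2) = 4)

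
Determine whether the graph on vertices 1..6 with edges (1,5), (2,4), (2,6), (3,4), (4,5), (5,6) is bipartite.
Yes. Partition: {1, 4, 6}, {2, 3, 5}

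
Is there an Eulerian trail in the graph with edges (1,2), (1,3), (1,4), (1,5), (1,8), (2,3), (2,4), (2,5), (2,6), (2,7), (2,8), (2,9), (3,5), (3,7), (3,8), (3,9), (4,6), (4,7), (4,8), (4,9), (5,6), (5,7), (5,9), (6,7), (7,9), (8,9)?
Yes (the graph is connected and exactly 2 vertices have odd degree: {1, 8}; any Eulerian path must start and end at those)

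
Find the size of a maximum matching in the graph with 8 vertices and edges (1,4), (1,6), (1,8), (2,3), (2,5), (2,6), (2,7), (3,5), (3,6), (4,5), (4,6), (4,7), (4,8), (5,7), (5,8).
4 (matching: (1,6), (2,7), (3,5), (4,8); upper bound floor(n/2) = floor(8/2) = 4)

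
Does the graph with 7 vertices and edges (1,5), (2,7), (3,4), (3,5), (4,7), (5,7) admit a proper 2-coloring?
Yes. Partition: {1, 3, 6, 7}, {2, 4, 5}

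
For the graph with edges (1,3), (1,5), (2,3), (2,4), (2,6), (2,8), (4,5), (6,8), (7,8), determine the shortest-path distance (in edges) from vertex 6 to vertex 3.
2 (path: 6 -> 2 -> 3, 2 edges)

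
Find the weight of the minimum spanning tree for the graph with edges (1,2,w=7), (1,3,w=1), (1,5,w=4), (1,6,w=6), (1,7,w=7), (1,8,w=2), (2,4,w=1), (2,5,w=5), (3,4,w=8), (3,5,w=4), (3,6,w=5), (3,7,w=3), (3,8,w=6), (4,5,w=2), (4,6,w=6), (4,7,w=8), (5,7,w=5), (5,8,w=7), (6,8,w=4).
17 (MST edges: (1,3,w=1), (1,5,w=4), (1,8,w=2), (2,4,w=1), (3,7,w=3), (4,5,w=2), (6,8,w=4); sum of weights 1 + 4 + 2 + 1 + 3 + 2 + 4 = 17)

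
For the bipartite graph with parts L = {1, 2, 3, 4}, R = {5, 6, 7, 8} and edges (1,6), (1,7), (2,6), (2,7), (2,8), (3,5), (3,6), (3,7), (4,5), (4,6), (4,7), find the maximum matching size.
4 (matching: (1,7), (2,8), (3,6), (4,5); upper bound min(|L|,|R|) = min(4,4) = 4)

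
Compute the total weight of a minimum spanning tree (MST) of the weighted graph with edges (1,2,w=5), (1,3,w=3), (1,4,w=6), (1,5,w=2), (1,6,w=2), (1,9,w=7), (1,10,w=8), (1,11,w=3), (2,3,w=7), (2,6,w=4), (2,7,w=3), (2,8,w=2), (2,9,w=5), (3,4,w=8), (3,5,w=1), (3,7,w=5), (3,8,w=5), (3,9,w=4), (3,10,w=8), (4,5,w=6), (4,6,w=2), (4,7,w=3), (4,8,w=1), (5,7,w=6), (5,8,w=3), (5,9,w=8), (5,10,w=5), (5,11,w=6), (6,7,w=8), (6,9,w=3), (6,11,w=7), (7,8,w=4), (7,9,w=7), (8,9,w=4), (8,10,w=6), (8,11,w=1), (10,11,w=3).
20 (MST edges: (1,5,w=2), (1,6,w=2), (2,7,w=3), (2,8,w=2), (3,5,w=1), (4,6,w=2), (4,8,w=1), (6,9,w=3), (8,11,w=1), (10,11,w=3); sum of weights 2 + 2 + 3 + 2 + 1 + 2 + 1 + 3 + 1 + 3 = 20)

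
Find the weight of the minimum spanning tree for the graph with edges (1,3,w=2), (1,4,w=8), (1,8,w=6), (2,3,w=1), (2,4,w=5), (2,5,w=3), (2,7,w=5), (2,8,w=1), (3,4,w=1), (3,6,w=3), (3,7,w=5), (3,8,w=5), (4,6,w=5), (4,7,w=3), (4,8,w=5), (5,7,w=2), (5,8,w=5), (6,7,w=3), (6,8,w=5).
13 (MST edges: (1,3,w=2), (2,3,w=1), (2,5,w=3), (2,8,w=1), (3,4,w=1), (3,6,w=3), (5,7,w=2); sum of weights 2 + 1 + 3 + 1 + 1 + 3 + 2 = 13)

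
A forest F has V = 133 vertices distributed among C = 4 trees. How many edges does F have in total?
129 (Each of the 4 component trees on V_i vertices has V_i - 1 edges; summing gives V - C = 133 - 4 = 129)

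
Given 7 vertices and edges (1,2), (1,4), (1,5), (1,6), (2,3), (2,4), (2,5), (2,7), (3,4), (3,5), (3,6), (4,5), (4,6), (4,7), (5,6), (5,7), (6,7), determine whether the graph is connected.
Yes (BFS from 1 visits [1, 2, 4, 5, 6, 3, 7] — all 7 vertices reached)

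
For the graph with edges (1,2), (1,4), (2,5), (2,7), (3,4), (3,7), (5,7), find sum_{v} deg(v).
14 (handshake: sum of degrees = 2|E| = 2 x 7 = 14)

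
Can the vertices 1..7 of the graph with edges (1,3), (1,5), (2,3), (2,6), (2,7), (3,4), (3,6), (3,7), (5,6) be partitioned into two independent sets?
No (odd cycle of length 3: 2 -> 3 -> 6 -> 2)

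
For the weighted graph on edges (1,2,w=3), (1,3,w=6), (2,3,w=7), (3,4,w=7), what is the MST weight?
16 (MST edges: (1,2,w=3), (1,3,w=6), (3,4,w=7); sum of weights 3 + 6 + 7 = 16)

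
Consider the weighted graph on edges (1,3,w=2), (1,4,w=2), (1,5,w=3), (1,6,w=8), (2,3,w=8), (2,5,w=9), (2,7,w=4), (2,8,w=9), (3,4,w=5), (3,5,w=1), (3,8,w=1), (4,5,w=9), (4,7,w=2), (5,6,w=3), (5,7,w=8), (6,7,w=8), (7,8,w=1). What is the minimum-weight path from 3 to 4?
4 (path: 3 -> 1 -> 4; weights 2 + 2 = 4)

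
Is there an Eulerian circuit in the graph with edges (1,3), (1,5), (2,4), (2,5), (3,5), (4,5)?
Yes (the graph is connected and all 5 vertices have even degree)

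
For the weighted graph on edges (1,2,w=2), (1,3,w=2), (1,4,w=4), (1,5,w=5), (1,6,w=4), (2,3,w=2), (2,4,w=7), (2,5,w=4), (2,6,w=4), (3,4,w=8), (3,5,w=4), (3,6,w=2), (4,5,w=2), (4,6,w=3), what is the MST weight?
11 (MST edges: (1,2,w=2), (1,3,w=2), (3,6,w=2), (4,5,w=2), (4,6,w=3); sum of weights 2 + 2 + 2 + 2 + 3 = 11)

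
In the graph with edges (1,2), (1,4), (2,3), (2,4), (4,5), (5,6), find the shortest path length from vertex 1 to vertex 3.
2 (path: 1 -> 2 -> 3, 2 edges)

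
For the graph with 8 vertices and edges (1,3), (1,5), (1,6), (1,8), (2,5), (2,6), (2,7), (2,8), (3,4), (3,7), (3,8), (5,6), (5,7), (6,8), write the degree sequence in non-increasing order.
[4, 4, 4, 4, 4, 4, 3, 1] (degrees: deg(1)=4, deg(2)=4, deg(3)=4, deg(4)=1, deg(5)=4, deg(6)=4, deg(7)=3, deg(8)=4)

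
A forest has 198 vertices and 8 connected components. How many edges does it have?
190 (Each of the 8 component trees on V_i vertices has V_i - 1 edges; summing gives V - C = 198 - 8 = 190)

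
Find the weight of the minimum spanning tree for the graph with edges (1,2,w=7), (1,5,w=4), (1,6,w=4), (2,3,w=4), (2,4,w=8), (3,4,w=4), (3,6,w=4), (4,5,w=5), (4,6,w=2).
18 (MST edges: (1,5,w=4), (1,6,w=4), (2,3,w=4), (3,4,w=4), (4,6,w=2); sum of weights 4 + 4 + 4 + 4 + 2 = 18)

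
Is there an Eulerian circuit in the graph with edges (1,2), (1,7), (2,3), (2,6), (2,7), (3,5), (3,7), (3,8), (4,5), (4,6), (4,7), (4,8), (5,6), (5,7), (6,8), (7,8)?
Yes (the graph is connected and all 8 vertices have even degree)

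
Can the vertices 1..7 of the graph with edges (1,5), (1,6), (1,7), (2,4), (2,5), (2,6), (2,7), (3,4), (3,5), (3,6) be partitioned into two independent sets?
Yes. Partition: {1, 2, 3}, {4, 5, 6, 7}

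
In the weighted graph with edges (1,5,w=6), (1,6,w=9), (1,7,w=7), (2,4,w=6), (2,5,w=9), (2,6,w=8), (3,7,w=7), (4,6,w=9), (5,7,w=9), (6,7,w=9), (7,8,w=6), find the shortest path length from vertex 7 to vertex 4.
18 (path: 7 -> 6 -> 4; weights 9 + 9 = 18)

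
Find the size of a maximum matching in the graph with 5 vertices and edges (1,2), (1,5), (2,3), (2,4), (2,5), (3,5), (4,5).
2 (matching: (1,5), (2,4); upper bound floor(n/2) = floor(5/2) = 2)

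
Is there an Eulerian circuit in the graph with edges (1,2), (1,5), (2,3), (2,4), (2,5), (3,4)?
Yes (the graph is connected and all 5 vertices have even degree)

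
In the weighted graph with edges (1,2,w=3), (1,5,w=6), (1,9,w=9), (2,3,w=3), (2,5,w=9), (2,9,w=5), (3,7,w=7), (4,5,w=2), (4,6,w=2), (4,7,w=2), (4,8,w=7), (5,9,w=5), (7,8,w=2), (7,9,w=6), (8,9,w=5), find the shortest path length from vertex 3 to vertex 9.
8 (path: 3 -> 2 -> 9; weights 3 + 5 = 8)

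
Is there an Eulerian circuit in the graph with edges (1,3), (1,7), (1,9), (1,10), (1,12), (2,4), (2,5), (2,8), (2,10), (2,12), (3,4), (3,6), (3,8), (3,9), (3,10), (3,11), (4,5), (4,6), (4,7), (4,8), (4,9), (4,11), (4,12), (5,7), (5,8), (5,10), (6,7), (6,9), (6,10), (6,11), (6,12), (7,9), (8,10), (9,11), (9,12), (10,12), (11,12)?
No (12 vertices have odd degree: {1, 2, 3, 4, 5, 6, 7, 8, 9, 10, 11, 12}; Eulerian circuit requires 0)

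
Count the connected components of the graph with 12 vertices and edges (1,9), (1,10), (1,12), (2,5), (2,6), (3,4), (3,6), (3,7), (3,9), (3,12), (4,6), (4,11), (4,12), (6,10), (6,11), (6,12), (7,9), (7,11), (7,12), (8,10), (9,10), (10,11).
1 (components: {1, 2, 3, 4, 5, 6, 7, 8, 9, 10, 11, 12})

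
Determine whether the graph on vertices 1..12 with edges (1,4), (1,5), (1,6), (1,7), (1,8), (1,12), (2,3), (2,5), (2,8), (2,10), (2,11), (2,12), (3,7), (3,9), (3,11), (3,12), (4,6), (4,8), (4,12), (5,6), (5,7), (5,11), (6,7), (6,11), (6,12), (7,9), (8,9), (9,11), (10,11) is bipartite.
No (odd cycle of length 3: 8 -> 1 -> 4 -> 8)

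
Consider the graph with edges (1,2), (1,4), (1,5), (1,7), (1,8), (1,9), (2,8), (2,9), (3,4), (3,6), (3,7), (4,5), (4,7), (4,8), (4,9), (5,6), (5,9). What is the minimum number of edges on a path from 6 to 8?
3 (path: 6 -> 3 -> 4 -> 8, 3 edges)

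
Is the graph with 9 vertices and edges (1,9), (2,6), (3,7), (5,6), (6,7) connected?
No, it has 4 components: {1, 9}, {2, 3, 5, 6, 7}, {4}, {8}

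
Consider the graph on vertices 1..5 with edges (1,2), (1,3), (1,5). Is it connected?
No, it has 2 components: {1, 2, 3, 5}, {4}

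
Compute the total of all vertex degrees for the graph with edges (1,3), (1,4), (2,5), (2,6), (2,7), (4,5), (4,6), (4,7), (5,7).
18 (handshake: sum of degrees = 2|E| = 2 x 9 = 18)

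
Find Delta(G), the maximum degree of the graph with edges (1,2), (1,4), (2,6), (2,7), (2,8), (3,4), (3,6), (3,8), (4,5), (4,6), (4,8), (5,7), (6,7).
5 (attained at vertex 4)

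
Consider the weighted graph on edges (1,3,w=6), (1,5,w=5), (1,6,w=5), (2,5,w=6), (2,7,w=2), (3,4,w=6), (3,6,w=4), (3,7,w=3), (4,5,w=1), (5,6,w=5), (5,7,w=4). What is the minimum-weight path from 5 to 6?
5 (path: 5 -> 6; weights 5 = 5)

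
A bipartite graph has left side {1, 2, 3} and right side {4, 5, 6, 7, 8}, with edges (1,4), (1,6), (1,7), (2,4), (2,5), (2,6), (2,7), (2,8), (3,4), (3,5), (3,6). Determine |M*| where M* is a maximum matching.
3 (matching: (1,7), (2,8), (3,6); upper bound min(|L|,|R|) = min(3,5) = 3)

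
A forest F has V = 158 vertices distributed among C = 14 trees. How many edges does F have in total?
144 (Each of the 14 component trees on V_i vertices has V_i - 1 edges; summing gives V - C = 158 - 14 = 144)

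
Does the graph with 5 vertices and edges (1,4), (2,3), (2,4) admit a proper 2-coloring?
Yes. Partition: {1, 2, 5}, {3, 4}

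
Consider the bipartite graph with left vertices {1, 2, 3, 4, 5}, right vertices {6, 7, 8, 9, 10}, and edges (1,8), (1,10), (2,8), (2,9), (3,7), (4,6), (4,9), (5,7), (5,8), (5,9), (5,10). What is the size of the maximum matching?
5 (matching: (1,10), (2,9), (3,7), (4,6), (5,8); upper bound min(|L|,|R|) = min(5,5) = 5)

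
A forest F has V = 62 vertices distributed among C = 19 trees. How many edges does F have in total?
43 (Each of the 19 component trees on V_i vertices has V_i - 1 edges; summing gives V - C = 62 - 19 = 43)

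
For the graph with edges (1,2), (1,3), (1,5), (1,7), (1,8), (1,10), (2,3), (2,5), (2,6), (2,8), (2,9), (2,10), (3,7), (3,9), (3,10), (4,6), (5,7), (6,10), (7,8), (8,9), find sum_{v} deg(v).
40 (handshake: sum of degrees = 2|E| = 2 x 20 = 40)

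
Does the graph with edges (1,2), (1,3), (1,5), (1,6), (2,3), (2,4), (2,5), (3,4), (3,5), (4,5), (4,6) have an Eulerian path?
Yes — and in fact it has an Eulerian circuit (the graph is connected and all 6 vertices have even degree)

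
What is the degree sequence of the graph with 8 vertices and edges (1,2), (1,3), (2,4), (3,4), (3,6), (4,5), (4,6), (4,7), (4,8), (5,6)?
[6, 3, 3, 2, 2, 2, 1, 1] (degrees: deg(1)=2, deg(2)=2, deg(3)=3, deg(4)=6, deg(5)=2, deg(6)=3, deg(7)=1, deg(8)=1)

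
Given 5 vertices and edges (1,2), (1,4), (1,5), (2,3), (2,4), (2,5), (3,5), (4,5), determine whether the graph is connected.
Yes (BFS from 1 visits [1, 2, 4, 5, 3] — all 5 vertices reached)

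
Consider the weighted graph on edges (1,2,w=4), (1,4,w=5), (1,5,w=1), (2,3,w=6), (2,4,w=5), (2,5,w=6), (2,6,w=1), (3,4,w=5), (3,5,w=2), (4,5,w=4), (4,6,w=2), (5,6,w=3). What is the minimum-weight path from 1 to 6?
4 (path: 1 -> 5 -> 6; weights 1 + 3 = 4)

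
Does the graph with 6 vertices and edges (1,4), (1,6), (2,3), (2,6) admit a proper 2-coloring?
Yes. Partition: {1, 2, 5}, {3, 4, 6}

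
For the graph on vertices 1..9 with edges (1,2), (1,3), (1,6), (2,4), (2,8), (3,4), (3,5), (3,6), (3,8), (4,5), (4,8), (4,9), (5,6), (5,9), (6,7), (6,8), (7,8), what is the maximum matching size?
4 (matching: (1,3), (4,9), (5,6), (7,8); upper bound floor(n/2) = floor(9/2) = 4)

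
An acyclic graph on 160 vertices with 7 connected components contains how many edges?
153 (Each of the 7 component trees on V_i vertices has V_i - 1 edges; summing gives V - C = 160 - 7 = 153)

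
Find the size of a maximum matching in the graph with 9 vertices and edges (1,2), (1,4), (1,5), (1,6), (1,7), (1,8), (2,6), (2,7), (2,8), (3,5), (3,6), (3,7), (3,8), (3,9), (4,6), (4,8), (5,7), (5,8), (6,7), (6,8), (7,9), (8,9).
4 (matching: (1,5), (2,8), (4,6), (7,9); upper bound floor(n/2) = floor(9/2) = 4)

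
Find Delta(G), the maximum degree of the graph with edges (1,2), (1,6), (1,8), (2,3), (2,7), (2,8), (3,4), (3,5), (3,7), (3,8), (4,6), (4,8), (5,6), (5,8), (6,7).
5 (attained at vertices 3, 8)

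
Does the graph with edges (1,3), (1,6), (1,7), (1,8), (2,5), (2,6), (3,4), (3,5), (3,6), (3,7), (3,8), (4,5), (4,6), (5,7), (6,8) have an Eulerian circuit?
No (4 vertices have odd degree: {4, 6, 7, 8}; Eulerian circuit requires 0)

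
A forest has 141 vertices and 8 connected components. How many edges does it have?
133 (Each of the 8 component trees on V_i vertices has V_i - 1 edges; summing gives V - C = 141 - 8 = 133)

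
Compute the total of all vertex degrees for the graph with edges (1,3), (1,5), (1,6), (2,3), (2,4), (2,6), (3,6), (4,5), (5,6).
18 (handshake: sum of degrees = 2|E| = 2 x 9 = 18)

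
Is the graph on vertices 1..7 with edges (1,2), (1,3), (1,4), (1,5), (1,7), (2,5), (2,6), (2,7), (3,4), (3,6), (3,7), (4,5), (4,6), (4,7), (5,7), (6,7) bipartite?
No (odd cycle of length 3: 2 -> 1 -> 7 -> 2)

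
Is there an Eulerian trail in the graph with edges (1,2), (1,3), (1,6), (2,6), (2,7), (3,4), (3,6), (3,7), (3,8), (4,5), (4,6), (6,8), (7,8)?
No (8 vertices have odd degree: {1, 2, 3, 4, 5, 6, 7, 8}; Eulerian path requires 0 or 2)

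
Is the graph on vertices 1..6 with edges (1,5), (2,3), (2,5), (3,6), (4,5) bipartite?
Yes. Partition: {1, 2, 4, 6}, {3, 5}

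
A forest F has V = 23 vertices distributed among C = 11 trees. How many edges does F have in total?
12 (Each of the 11 component trees on V_i vertices has V_i - 1 edges; summing gives V - C = 23 - 11 = 12)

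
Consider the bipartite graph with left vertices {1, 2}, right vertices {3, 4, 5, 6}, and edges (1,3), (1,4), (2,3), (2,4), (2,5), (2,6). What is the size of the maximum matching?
2 (matching: (1,4), (2,6); upper bound min(|L|,|R|) = min(2,4) = 2)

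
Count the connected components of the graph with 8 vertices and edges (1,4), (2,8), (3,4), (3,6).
4 (components: {1, 3, 4, 6}, {2, 8}, {5}, {7})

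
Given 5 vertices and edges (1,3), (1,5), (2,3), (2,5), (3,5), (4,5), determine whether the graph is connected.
Yes (BFS from 1 visits [1, 3, 5, 2, 4] — all 5 vertices reached)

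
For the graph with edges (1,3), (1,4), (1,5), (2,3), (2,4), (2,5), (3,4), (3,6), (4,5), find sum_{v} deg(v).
18 (handshake: sum of degrees = 2|E| = 2 x 9 = 18)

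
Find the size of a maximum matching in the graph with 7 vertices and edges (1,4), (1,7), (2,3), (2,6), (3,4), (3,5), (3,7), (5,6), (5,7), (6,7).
3 (matching: (1,4), (3,7), (5,6); upper bound floor(n/2) = floor(7/2) = 3)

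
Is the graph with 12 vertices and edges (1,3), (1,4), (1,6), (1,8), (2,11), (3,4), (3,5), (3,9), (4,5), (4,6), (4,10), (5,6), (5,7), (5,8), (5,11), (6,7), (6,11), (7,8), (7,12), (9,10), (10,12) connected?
Yes (BFS from 1 visits [1, 3, 4, 6, 8, 5, 9, 10, 7, 11, 12, 2] — all 12 vertices reached)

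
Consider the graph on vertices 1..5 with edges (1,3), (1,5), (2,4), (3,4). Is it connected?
Yes (BFS from 1 visits [1, 3, 5, 4, 2] — all 5 vertices reached)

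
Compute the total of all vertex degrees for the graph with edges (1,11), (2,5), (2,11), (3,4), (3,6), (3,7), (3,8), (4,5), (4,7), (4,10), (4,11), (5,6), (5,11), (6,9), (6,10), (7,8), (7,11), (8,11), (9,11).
38 (handshake: sum of degrees = 2|E| = 2 x 19 = 38)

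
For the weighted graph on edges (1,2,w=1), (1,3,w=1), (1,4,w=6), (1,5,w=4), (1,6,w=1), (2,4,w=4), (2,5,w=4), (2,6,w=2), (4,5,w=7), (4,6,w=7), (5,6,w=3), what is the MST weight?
10 (MST edges: (1,2,w=1), (1,3,w=1), (1,6,w=1), (2,4,w=4), (5,6,w=3); sum of weights 1 + 1 + 1 + 4 + 3 = 10)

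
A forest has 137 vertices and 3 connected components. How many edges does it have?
134 (Each of the 3 component trees on V_i vertices has V_i - 1 edges; summing gives V - C = 137 - 3 = 134)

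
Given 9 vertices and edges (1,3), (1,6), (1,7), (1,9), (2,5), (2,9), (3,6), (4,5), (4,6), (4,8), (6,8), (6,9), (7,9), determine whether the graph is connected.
Yes (BFS from 1 visits [1, 3, 6, 7, 9, 4, 8, 2, 5] — all 9 vertices reached)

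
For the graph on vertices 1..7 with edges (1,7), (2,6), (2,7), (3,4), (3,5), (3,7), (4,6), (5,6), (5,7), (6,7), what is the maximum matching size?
3 (matching: (2,6), (3,4), (5,7); upper bound floor(n/2) = floor(7/2) = 3)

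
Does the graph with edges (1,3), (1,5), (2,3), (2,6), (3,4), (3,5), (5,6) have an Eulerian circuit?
No (2 vertices have odd degree: {4, 5}; Eulerian circuit requires 0)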